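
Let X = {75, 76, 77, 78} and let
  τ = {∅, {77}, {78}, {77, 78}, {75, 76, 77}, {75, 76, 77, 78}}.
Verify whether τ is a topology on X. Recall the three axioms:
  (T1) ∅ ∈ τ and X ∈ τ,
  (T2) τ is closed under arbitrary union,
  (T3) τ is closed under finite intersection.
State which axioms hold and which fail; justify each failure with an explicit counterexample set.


τ IS a topology on X.

Axiom (T1): ∅ ∈ τ? Yes; X ∈ τ? Yes.
Axiom (T2/T3): check pairwise unions and intersections of members of τ.
All pairwise intersections and unions checked — each lies in τ. Therefore τ satisfies (T1), (T2), (T3): it IS a topology on X.


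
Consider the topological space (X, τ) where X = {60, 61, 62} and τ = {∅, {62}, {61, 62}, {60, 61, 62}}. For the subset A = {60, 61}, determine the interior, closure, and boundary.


int(A) = ∅, cl(A) = {60, 61}, ∂A = {60, 61}.

Closed sets in (X, τ) are complements of opens:
  closed(X, τ) = {∅, {60}, {60, 61}, {60, 61, 62}}.
int(A) = ⋃ {U ∈ τ : U ⊆ A}. Opens contained in A: ∅.
Taking the union of these: int(A) = ∅.
cl(A) = ⋂ {C closed : A ⊆ C}. Closed sets containing A: {60, 61}, {60, 61, 62}.
Intersecting these: cl(A) = {60, 61}.
∂A = cl(A) ∖ int(A) = {60, 61} ∖ ∅ = {60, 61}.


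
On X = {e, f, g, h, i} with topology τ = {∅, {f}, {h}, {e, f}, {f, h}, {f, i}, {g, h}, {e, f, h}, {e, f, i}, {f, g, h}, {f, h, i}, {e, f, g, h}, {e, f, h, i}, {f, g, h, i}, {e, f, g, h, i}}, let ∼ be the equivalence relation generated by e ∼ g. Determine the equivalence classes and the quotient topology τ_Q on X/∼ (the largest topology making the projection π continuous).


X/∼ = {[e=g], [f], [h], [i]}; |τ_Q| = 8.

Equivalence classes: [e=g], [f], [h], [i].
Quotient map π: X → X/∼ sends e ↦ [e=g], f ↦ [f], g ↦ [e=g], h ↦ [h], i ↦ [i].
For each subset V ⊆ X/∼, compute π^{-1}(V) ⊆ X and check whether π^{-1}(V) ∈ τ. V is open in τ_Q iff π^{-1}(V) ∈ τ.
  V = {}: π^{-1}(V) = ∅ ∈ τ ✓.
  V = {[e=g]}: π^{-1}(V) = {e, g} ∉ τ ✗.
  V = {[f]}: π^{-1}(V) = {f} ∈ τ ✓.
  V = {[e=g], [f]}: π^{-1}(V) = {e, f, g} ∉ τ ✗.
  V = {[h]}: π^{-1}(V) = {h} ∈ τ ✓.
  V = {[e=g], [h]}: π^{-1}(V) = {e, g, h} ∉ τ ✗.
  V = {[f], [h]}: π^{-1}(V) = {f, h} ∈ τ ✓.
  V = {[e=g], [f], [h]}: π^{-1}(V) = {e, f, g, h} ∈ τ ✓.
  V = {[i]}: π^{-1}(V) = {i} ∉ τ ✗.
  V = {[e=g], [i]}: π^{-1}(V) = {e, g, i} ∉ τ ✗.
  V = {[f], [i]}: π^{-1}(V) = {f, i} ∈ τ ✓.
  V = {[e=g], [f], [i]}: π^{-1}(V) = {e, f, g, i} ∉ τ ✗.
  V = {[h], [i]}: π^{-1}(V) = {h, i} ∉ τ ✗.
  V = {[e=g], [h], [i]}: π^{-1}(V) = {e, g, h, i} ∉ τ ✗.
  V = {[f], [h], [i]}: π^{-1}(V) = {f, h, i} ∈ τ ✓.
  V = {[e=g], [f], [h], [i]}: π^{-1}(V) = {e, f, g, h, i} ∈ τ ✓.
Open sets in the quotient: τ_Q = {{}, {[f]}, {[h]}, {[f], [h]}, {[e=g], [f], [h]}, {[f], [i]}, {[f], [h], [i]}, {[e=g], [f], [h], [i]}} (8 elements).


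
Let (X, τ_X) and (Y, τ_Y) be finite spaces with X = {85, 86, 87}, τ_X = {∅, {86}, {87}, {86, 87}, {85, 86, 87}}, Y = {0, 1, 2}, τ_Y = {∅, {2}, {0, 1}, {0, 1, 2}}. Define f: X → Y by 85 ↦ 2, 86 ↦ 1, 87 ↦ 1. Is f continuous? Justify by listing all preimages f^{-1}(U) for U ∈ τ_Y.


f is NOT continuous.

Compute f^{-1}(U) for each U ∈ τ_Y:
  U = ∅: f^{-1}(U) = ∅ ∈ τ_X ✓.
  U = {2}: f^{-1}(U) = {85} ∉ τ_X ✗.
  U = {0, 1}: f^{-1}(U) = {86, 87} ∈ τ_X ✓.
  U = {0, 1, 2}: f^{-1}(U) = {85, 86, 87} ∈ τ_X ✓.
Found U = {2} with f^{-1}(U) = {85} not in τ_X. Therefore f is NOT continuous.


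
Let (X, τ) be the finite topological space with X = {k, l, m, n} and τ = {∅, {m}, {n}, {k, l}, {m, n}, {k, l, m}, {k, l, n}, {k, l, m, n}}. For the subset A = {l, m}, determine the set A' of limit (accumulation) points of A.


A' = {k}

For each x ∈ X, list the open sets U ∈ τ with x ∈ U, then check whether U ∩ (A ∖ {x}) ≠ ∅ for every such U.
  x = k: opens ∋ x are {k, l}, {k, l, m}, {k, l, n}, {k, l, m, n}; each meets A ∖ {k}, so x IS a limit point.
  x = l: open {k, l} ∋ x has {k, l} ∩ (A ∖ {l}) = ∅, so x is NOT a limit point.
  x = m: open {m} ∋ x has {m} ∩ (A ∖ {m}) = ∅, so x is NOT a limit point.
  x = n: open {n} ∋ x has {n} ∩ (A ∖ {n}) = ∅, so x is NOT a limit point.
Collecting: A' = {k}.


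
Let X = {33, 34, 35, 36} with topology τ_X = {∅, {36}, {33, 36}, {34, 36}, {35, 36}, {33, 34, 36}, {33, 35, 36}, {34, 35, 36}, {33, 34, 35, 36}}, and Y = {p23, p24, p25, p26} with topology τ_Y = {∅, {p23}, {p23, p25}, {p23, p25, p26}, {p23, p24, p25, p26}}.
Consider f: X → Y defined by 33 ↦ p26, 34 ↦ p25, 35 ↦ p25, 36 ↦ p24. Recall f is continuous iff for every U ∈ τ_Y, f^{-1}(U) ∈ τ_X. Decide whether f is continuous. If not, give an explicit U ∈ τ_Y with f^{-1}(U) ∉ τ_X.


f is NOT continuous.

Compute f^{-1}(U) for each U ∈ τ_Y:
  U = ∅: f^{-1}(U) = ∅ ∈ τ_X ✓.
  U = {p23}: f^{-1}(U) = ∅ ∈ τ_X ✓.
  U = {p23, p25}: f^{-1}(U) = {34, 35} ∉ τ_X ✗.
  U = {p23, p25, p26}: f^{-1}(U) = {33, 34, 35} ∉ τ_X ✗.
  U = {p23, p24, p25, p26}: f^{-1}(U) = {33, 34, 35, 36} ∈ τ_X ✓.
Found U = {p23, p25} with f^{-1}(U) = {34, 35} not in τ_X. Therefore f is NOT continuous.


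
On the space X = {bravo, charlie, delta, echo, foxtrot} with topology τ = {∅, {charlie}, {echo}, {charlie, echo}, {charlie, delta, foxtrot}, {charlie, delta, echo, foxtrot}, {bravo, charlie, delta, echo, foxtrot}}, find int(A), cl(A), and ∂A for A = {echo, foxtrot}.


int(A) = {echo}, cl(A) = {bravo, delta, echo, foxtrot}, ∂A = {bravo, delta, foxtrot}.

Closed sets in (X, τ) are complements of opens:
  closed(X, τ) = {∅, {bravo}, {bravo, echo}, {bravo, delta, foxtrot}, {bravo, charlie, delta, foxtrot}, {bravo, delta, echo, foxtrot}, {bravo, charlie, delta, echo, foxtrot}}.
int(A) = ⋃ {U ∈ τ : U ⊆ A}. Opens contained in A: ∅, {echo}.
Taking the union of these: int(A) = {echo}.
cl(A) = ⋂ {C closed : A ⊆ C}. Closed sets containing A: {bravo, delta, echo, foxtrot}, {bravo, charlie, delta, echo, foxtrot}.
Intersecting these: cl(A) = {bravo, delta, echo, foxtrot}.
∂A = cl(A) ∖ int(A) = {bravo, delta, echo, foxtrot} ∖ {echo} = {bravo, delta, foxtrot}.


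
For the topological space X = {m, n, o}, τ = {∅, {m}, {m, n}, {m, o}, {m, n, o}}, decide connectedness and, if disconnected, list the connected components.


(X, τ) is connected.

Find clopen sets (U ∈ τ with X ∖ U ∈ τ):
  U = ∅, X ∖ U = {m, n, o} — both open, so U is clopen.
  U = {m, n, o}, X ∖ U = ∅ — both open, so U is clopen.
Only trivial clopens (∅ and X) exist, so (X, τ) is connected.
Compute connected components by grouping points that agree on all clopens:
  component: {m, n, o}


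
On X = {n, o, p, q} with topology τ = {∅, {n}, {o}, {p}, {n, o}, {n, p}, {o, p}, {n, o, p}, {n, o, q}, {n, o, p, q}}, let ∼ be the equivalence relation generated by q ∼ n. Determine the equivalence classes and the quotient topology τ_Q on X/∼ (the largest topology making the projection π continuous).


X/∼ = {[n=q], [o], [p]}; |τ_Q| = 6.

Equivalence classes: [n=q], [o], [p].
Quotient map π: X → X/∼ sends n ↦ [n=q], o ↦ [o], p ↦ [p], q ↦ [n=q].
For each subset V ⊆ X/∼, compute π^{-1}(V) ⊆ X and check whether π^{-1}(V) ∈ τ. V is open in τ_Q iff π^{-1}(V) ∈ τ.
  V = {}: π^{-1}(V) = ∅ ∈ τ ✓.
  V = {[n=q]}: π^{-1}(V) = {n, q} ∉ τ ✗.
  V = {[o]}: π^{-1}(V) = {o} ∈ τ ✓.
  V = {[n=q], [o]}: π^{-1}(V) = {n, o, q} ∈ τ ✓.
  V = {[p]}: π^{-1}(V) = {p} ∈ τ ✓.
  V = {[n=q], [p]}: π^{-1}(V) = {n, p, q} ∉ τ ✗.
  V = {[o], [p]}: π^{-1}(V) = {o, p} ∈ τ ✓.
  V = {[n=q], [o], [p]}: π^{-1}(V) = {n, o, p, q} ∈ τ ✓.
Open sets in the quotient: τ_Q = {{}, {[o]}, {[n=q], [o]}, {[p]}, {[o], [p]}, {[n=q], [o], [p]}} (6 elements).


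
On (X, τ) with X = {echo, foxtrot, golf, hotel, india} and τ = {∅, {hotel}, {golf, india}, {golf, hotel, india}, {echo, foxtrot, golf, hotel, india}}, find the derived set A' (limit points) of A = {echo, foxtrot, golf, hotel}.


A' = {echo, foxtrot, india}

For each x ∈ X, list the open sets U ∈ τ with x ∈ U, then check whether U ∩ (A ∖ {x}) ≠ ∅ for every such U.
  x = echo: opens ∋ x are {echo, foxtrot, golf, hotel, india}; each meets A ∖ {echo}, so x IS a limit point.
  x = foxtrot: opens ∋ x are {echo, foxtrot, golf, hotel, india}; each meets A ∖ {foxtrot}, so x IS a limit point.
  x = golf: open {golf, india} ∋ x has {golf, india} ∩ (A ∖ {golf}) = ∅, so x is NOT a limit point.
  x = hotel: open {hotel} ∋ x has {hotel} ∩ (A ∖ {hotel}) = ∅, so x is NOT a limit point.
  x = india: opens ∋ x are {golf, india}, {golf, hotel, india}, {echo, foxtrot, golf, hotel, india}; each meets A ∖ {india}, so x IS a limit point.
Collecting: A' = {echo, foxtrot, india}.


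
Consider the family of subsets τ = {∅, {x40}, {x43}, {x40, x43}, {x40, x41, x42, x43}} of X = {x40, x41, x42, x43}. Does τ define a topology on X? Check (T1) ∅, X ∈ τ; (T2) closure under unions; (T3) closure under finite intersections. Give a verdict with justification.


τ IS a topology on X.

Axiom (T1): ∅ ∈ τ? Yes; X ∈ τ? Yes.
Axiom (T2/T3): check pairwise unions and intersections of members of τ.
All pairwise intersections and unions checked — each lies in τ. Therefore τ satisfies (T1), (T2), (T3): it IS a topology on X.


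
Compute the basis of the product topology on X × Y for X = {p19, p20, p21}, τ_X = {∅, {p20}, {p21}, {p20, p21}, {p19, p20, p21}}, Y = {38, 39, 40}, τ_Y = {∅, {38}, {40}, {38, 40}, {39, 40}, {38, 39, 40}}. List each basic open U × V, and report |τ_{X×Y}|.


Basis B = {∅ × ∅, {p20} × {38}, {p20} × {40}, {p21} × {38}, {p21} × {40}, {p20} × {38, 40}, {p20, p21} × {38}, {p20} × {39, 40}, {p20, p21} × {40}, {p21} × {38, 40}, {p21} × {39, 40}, {p19, p20, p21} × {38}, {p19, p20, p21} × {40}, {p20} × {38, 39, 40}, {p21} × {38, 39, 40}, {p20, p21} × {38, 40}, {p20, p21} × {39, 40}, {p19, p20, p21} × {38, 40}, {p19, p20, p21} × {39, 40}, {p20, p21} × {38, 39, 40}, {p19, p20, p21} × {38, 39, 40}}; |τ_{X×Y}| = 70.

Enumerate products U × V with U ∈ τ_X, V ∈ τ_Y (deduplicated):
  ∅ × ∅ = {} (∅)
  {p20} × {38} = {(p20,38)}
  {p20} × {40} = {(p20,40)}
  {p21} × {38} = {(p21,38)}
  {p21} × {40} = {(p21,40)}
  {p20} × {38, 40} = {(p20,38), (p20,40)}
  {p20, p21} × {38} = {(p20,38), (p21,38)}
  {p20} × {39, 40} = {(p20,39), (p20,40)}
  {p20, p21} × {40} = {(p20,40), (p21,40)}
  {p21} × {38, 40} = {(p21,38), (p21,40)}
  {p21} × {39, 40} = {(p21,39), (p21,40)}
  {p19, p20, p21} × {38} = {(p19,38), (p20,38), (p21,38)}
  {p19, p20, p21} × {40} = {(p19,40), (p20,40), (p21,40)}
  {p20} × {38, 39, 40} = {(p20,38), (p20,39), (p20,40)}
  {p21} × {38, 39, 40} = {(p21,38), (p21,39), (p21,40)}
  {p20, p21} × {38, 40} = {(p20,38), (p20,40), (p21,38), (p21,40)}
  {p20, p21} × {39, 40} = {(p20,39), (p20,40), (p21,39), (p21,40)}
  {p19, p20, p21} × {38, 40} = {(p19,38), (p19,40), (p20,38), (p20,40), (p21,38), (p21,40)}
  {p19, p20, p21} × {39, 40} = {(p19,39), (p19,40), (p20,39), (p20,40), (p21,39), (p21,40)}
  {p20, p21} × {38, 39, 40} = {(p20,38), (p20,39), (p20,40), (p21,38), (p21,39), (p21,40)}
  {p19, p20, p21} × {38, 39, 40} = {(p19,38), (p19,39), (p19,40), (p20,38), (p20,39), (p20,40), (p21,38), (p21,39), (p21,40)}
These 21 distinct sets form the basis B.
Close under arbitrary unions to get τ_{X×Y}; counting gives |τ_{X×Y}| = 70.


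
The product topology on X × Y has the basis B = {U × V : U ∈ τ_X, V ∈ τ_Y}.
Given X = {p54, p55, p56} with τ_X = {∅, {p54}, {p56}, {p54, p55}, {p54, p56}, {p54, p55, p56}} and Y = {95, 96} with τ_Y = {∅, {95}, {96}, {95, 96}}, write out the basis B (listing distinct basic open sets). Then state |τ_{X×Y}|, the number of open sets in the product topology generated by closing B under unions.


Basis B = {∅ × ∅, {p54} × {95}, {p54} × {96}, {p56} × {95}, {p56} × {96}, {p54} × {95, 96}, {p54, p55} × {95}, {p54, p56} × {95}, {p54, p55} × {96}, {p54, p56} × {96}, {p56} × {95, 96}, {p54, p55, p56} × {95}, {p54, p55, p56} × {96}, {p54, p55} × {95, 96}, {p54, p56} × {95, 96}, {p54, p55, p56} × {95, 96}}; |τ_{X×Y}| = 36.

Enumerate products U × V with U ∈ τ_X, V ∈ τ_Y (deduplicated):
  ∅ × ∅ = {} (∅)
  {p54} × {95} = {(p54,95)}
  {p54} × {96} = {(p54,96)}
  {p56} × {95} = {(p56,95)}
  {p56} × {96} = {(p56,96)}
  {p54} × {95, 96} = {(p54,95), (p54,96)}
  {p54, p55} × {95} = {(p54,95), (p55,95)}
  {p54, p56} × {95} = {(p54,95), (p56,95)}
  {p54, p55} × {96} = {(p54,96), (p55,96)}
  {p54, p56} × {96} = {(p54,96), (p56,96)}
  {p56} × {95, 96} = {(p56,95), (p56,96)}
  {p54, p55, p56} × {95} = {(p54,95), (p55,95), (p56,95)}
  {p54, p55, p56} × {96} = {(p54,96), (p55,96), (p56,96)}
  {p54, p55} × {95, 96} = {(p54,95), (p54,96), (p55,95), (p55,96)}
  {p54, p56} × {95, 96} = {(p54,95), (p54,96), (p56,95), (p56,96)}
  {p54, p55, p56} × {95, 96} = {(p54,95), (p54,96), (p55,95), (p55,96), (p56,95), (p56,96)}
These 16 distinct sets form the basis B.
Close under arbitrary unions to get τ_{X×Y}; counting gives |τ_{X×Y}| = 36.


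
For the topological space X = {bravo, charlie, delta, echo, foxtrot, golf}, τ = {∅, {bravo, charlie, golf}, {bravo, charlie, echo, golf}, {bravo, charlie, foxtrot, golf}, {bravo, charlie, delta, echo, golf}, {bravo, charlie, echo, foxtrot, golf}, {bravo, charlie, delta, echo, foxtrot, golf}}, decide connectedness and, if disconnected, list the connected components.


(X, τ) is connected.

Find clopen sets (U ∈ τ with X ∖ U ∈ τ):
  U = ∅, X ∖ U = {bravo, charlie, delta, echo, foxtrot, golf} — both open, so U is clopen.
  U = {bravo, charlie, delta, echo, foxtrot, golf}, X ∖ U = ∅ — both open, so U is clopen.
Only trivial clopens (∅ and X) exist, so (X, τ) is connected.
Compute connected components by grouping points that agree on all clopens:
  component: {bravo, charlie, delta, echo, foxtrot, golf}


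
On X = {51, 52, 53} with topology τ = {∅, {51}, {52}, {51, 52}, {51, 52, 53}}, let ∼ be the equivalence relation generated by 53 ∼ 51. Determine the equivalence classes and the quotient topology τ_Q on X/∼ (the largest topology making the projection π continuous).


X/∼ = {[51=53], [52]}; |τ_Q| = 3.

Equivalence classes: [51=53], [52].
Quotient map π: X → X/∼ sends 51 ↦ [51=53], 52 ↦ [52], 53 ↦ [51=53].
For each subset V ⊆ X/∼, compute π^{-1}(V) ⊆ X and check whether π^{-1}(V) ∈ τ. V is open in τ_Q iff π^{-1}(V) ∈ τ.
  V = {}: π^{-1}(V) = ∅ ∈ τ ✓.
  V = {[51=53]}: π^{-1}(V) = {51, 53} ∉ τ ✗.
  V = {[52]}: π^{-1}(V) = {52} ∈ τ ✓.
  V = {[51=53], [52]}: π^{-1}(V) = {51, 52, 53} ∈ τ ✓.
Open sets in the quotient: τ_Q = {{}, {[52]}, {[51=53], [52]}} (3 elements).


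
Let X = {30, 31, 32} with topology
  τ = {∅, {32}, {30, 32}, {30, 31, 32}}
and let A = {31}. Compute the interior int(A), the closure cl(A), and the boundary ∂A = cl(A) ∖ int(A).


int(A) = ∅, cl(A) = {31}, ∂A = {31}.

Closed sets in (X, τ) are complements of opens:
  closed(X, τ) = {∅, {31}, {30, 31}, {30, 31, 32}}.
int(A) = ⋃ {U ∈ τ : U ⊆ A}. Opens contained in A: ∅.
Taking the union of these: int(A) = ∅.
cl(A) = ⋂ {C closed : A ⊆ C}. Closed sets containing A: {31}, {30, 31}, {30, 31, 32}.
Intersecting these: cl(A) = {31}.
∂A = cl(A) ∖ int(A) = {31} ∖ ∅ = {31}.


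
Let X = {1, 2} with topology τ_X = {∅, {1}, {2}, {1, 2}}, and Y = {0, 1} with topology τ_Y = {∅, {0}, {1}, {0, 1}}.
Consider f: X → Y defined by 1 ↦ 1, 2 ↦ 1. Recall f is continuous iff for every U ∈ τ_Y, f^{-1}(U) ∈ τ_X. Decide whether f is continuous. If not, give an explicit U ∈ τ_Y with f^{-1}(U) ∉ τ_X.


f IS continuous.

Compute f^{-1}(U) for each U ∈ τ_Y:
  U = ∅: f^{-1}(U) = ∅ ∈ τ_X ✓.
  U = {0}: f^{-1}(U) = ∅ ∈ τ_X ✓.
  U = {1}: f^{-1}(U) = {1, 2} ∈ τ_X ✓.
  U = {0, 1}: f^{-1}(U) = {1, 2} ∈ τ_X ✓.
Every preimage lies in τ_X, so f IS continuous.


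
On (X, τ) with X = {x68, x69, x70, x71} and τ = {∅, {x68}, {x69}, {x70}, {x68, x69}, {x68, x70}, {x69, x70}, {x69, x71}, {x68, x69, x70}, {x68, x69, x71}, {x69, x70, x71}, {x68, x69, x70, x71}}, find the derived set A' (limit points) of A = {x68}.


A' = ∅

For each x ∈ X, list the open sets U ∈ τ with x ∈ U, then check whether U ∩ (A ∖ {x}) ≠ ∅ for every such U.
  x = x68: open {x68} ∋ x has {x68} ∩ (A ∖ {x68}) = ∅, so x is NOT a limit point.
  x = x69: open {x69} ∋ x has {x69} ∩ (A ∖ {x69}) = ∅, so x is NOT a limit point.
  x = x70: open {x70} ∋ x has {x70} ∩ (A ∖ {x70}) = ∅, so x is NOT a limit point.
  x = x71: open {x69, x71} ∋ x has {x69, x71} ∩ (A ∖ {x71}) = ∅, so x is NOT a limit point.
Collecting: A' = ∅.


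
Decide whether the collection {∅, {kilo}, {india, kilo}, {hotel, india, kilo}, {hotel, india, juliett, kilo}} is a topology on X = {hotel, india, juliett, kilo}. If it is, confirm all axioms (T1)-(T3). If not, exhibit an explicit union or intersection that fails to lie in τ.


τ IS a topology on X.

Axiom (T1): ∅ ∈ τ? Yes; X ∈ τ? Yes.
Axiom (T2/T3): check pairwise unions and intersections of members of τ.
All pairwise intersections and unions checked — each lies in τ. Therefore τ satisfies (T1), (T2), (T3): it IS a topology on X.


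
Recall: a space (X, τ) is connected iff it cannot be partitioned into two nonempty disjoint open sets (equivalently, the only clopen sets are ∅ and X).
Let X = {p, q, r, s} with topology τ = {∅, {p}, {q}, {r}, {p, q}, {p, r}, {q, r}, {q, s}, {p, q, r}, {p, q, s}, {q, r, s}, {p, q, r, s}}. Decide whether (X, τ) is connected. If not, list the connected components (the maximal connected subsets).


(X, τ) is disconnected; components = [{p}, {r}, {q, s}].

Find clopen sets (U ∈ τ with X ∖ U ∈ τ):
  U = ∅, X ∖ U = {p, q, r, s} — both open, so U is clopen.
  U = {p}, X ∖ U = {q, r, s} — both open, so U is clopen.
  U = {r}, X ∖ U = {p, q, s} — both open, so U is clopen.
  U = {p, r}, X ∖ U = {q, s} — both open, so U is clopen.
  U = {q, s}, X ∖ U = {p, r} — both open, so U is clopen.
  U = {p, q, s}, X ∖ U = {r} — both open, so U is clopen.
  U = {q, r, s}, X ∖ U = {p} — both open, so U is clopen.
  U = {p, q, r, s}, X ∖ U = ∅ — both open, so U is clopen.
Nontrivial clopen(s) exist: e.g. {r}. So (X, τ) is disconnected.
Compute connected components by grouping points that agree on all clopens:
  component: {p}
  component: {r}
  component: {q, s}


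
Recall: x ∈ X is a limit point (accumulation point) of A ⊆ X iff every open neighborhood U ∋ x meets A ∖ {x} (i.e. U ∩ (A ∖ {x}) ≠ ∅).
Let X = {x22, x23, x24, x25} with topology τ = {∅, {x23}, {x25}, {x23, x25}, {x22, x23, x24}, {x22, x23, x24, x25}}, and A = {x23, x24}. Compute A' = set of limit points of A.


A' = {x22, x24}

For each x ∈ X, list the open sets U ∈ τ with x ∈ U, then check whether U ∩ (A ∖ {x}) ≠ ∅ for every such U.
  x = x22: opens ∋ x are {x22, x23, x24}, {x22, x23, x24, x25}; each meets A ∖ {x22}, so x IS a limit point.
  x = x23: open {x23} ∋ x has {x23} ∩ (A ∖ {x23}) = ∅, so x is NOT a limit point.
  x = x24: opens ∋ x are {x22, x23, x24}, {x22, x23, x24, x25}; each meets A ∖ {x24}, so x IS a limit point.
  x = x25: open {x25} ∋ x has {x25} ∩ (A ∖ {x25}) = ∅, so x is NOT a limit point.
Collecting: A' = {x22, x24}.


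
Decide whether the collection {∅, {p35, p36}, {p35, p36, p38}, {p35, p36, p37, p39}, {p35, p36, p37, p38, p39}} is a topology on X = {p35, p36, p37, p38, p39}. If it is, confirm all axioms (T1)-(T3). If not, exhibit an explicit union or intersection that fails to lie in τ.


τ IS a topology on X.

Axiom (T1): ∅ ∈ τ? Yes; X ∈ τ? Yes.
Axiom (T2/T3): check pairwise unions and intersections of members of τ.
All pairwise intersections and unions checked — each lies in τ. Therefore τ satisfies (T1), (T2), (T3): it IS a topology on X.


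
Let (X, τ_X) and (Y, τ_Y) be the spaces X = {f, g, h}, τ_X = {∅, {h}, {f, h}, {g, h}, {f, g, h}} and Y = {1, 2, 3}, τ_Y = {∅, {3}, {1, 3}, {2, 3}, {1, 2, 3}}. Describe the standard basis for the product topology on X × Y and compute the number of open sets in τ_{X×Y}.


Basis B = {∅ × ∅, {h} × {3}, {f, h} × {3}, {g, h} × {3}, {h} × {1, 3}, {h} × {2, 3}, {f, g, h} × {3}, {h} × {1, 2, 3}, {f, h} × {1, 3}, {f, h} × {2, 3}, {g, h} × {1, 3}, {g, h} × {2, 3}, {f, h} × {1, 2, 3}, {f, g, h} × {1, 3}, {f, g, h} × {2, 3}, {g, h} × {1, 2, 3}, {f, g, h} × {1, 2, 3}}; |τ_{X×Y}| = 48.

Enumerate products U × V with U ∈ τ_X, V ∈ τ_Y (deduplicated):
  ∅ × ∅ = {} (∅)
  {h} × {3} = {(h,3)}
  {f, h} × {3} = {(f,3), (h,3)}
  {g, h} × {3} = {(g,3), (h,3)}
  {h} × {1, 3} = {(h,1), (h,3)}
  {h} × {2, 3} = {(h,2), (h,3)}
  {f, g, h} × {3} = {(f,3), (g,3), (h,3)}
  {h} × {1, 2, 3} = {(h,1), (h,2), (h,3)}
  {f, h} × {1, 3} = {(f,1), (f,3), (h,1), (h,3)}
  {f, h} × {2, 3} = {(f,2), (f,3), (h,2), (h,3)}
  {g, h} × {1, 3} = {(g,1), (g,3), (h,1), (h,3)}
  {g, h} × {2, 3} = {(g,2), (g,3), (h,2), (h,3)}
  {f, h} × {1, 2, 3} = {(f,1), (f,2), (f,3), (h,1), (h,2), (h,3)}
  {f, g, h} × {1, 3} = {(f,1), (f,3), (g,1), (g,3), (h,1), (h,3)}
  {f, g, h} × {2, 3} = {(f,2), (f,3), (g,2), (g,3), (h,2), (h,3)}
  {g, h} × {1, 2, 3} = {(g,1), (g,2), (g,3), (h,1), (h,2), (h,3)}
  {f, g, h} × {1, 2, 3} = {(f,1), (f,2), (f,3), (g,1), (g,2), (g,3), (h,1), (h,2), (h,3)}
These 17 distinct sets form the basis B.
Close under arbitrary unions to get τ_{X×Y}; counting gives |τ_{X×Y}| = 48.


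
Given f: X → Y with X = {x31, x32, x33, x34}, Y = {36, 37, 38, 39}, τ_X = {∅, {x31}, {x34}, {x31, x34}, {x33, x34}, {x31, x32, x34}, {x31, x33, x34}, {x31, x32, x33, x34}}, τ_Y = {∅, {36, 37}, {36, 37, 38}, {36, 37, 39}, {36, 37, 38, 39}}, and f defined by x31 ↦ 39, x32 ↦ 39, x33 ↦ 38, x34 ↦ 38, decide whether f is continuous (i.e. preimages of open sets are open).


f is NOT continuous.

Compute f^{-1}(U) for each U ∈ τ_Y:
  U = ∅: f^{-1}(U) = ∅ ∈ τ_X ✓.
  U = {36, 37}: f^{-1}(U) = ∅ ∈ τ_X ✓.
  U = {36, 37, 38}: f^{-1}(U) = {x33, x34} ∈ τ_X ✓.
  U = {36, 37, 39}: f^{-1}(U) = {x31, x32} ∉ τ_X ✗.
  U = {36, 37, 38, 39}: f^{-1}(U) = {x31, x32, x33, x34} ∈ τ_X ✓.
Found U = {36, 37, 39} with f^{-1}(U) = {x31, x32} not in τ_X. Therefore f is NOT continuous.


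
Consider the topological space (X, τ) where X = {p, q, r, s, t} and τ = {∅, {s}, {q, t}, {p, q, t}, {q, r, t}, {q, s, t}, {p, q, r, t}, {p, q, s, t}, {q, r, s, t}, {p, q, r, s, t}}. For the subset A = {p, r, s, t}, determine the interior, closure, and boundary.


int(A) = {s}, cl(A) = {p, q, r, s, t}, ∂A = {p, q, r, t}.

Closed sets in (X, τ) are complements of opens:
  closed(X, τ) = {∅, {p}, {r}, {s}, {p, r}, {p, s}, {r, s}, {p, r, s}, {p, q, r, t}, {p, q, r, s, t}}.
int(A) = ⋃ {U ∈ τ : U ⊆ A}. Opens contained in A: ∅, {s}.
Taking the union of these: int(A) = {s}.
cl(A) = ⋂ {C closed : A ⊆ C}. Closed sets containing A: {p, q, r, s, t}.
Intersecting these: cl(A) = {p, q, r, s, t}.
∂A = cl(A) ∖ int(A) = {p, q, r, s, t} ∖ {s} = {p, q, r, t}.


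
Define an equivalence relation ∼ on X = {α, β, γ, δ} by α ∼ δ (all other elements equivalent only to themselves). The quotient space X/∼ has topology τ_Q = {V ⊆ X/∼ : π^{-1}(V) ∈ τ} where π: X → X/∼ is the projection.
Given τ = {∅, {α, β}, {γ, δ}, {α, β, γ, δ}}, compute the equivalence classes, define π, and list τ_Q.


X/∼ = {[α=δ], [β], [γ]}; |τ_Q| = 2.

Equivalence classes: [α=δ], [β], [γ].
Quotient map π: X → X/∼ sends α ↦ [α=δ], β ↦ [β], γ ↦ [γ], δ ↦ [α=δ].
For each subset V ⊆ X/∼, compute π^{-1}(V) ⊆ X and check whether π^{-1}(V) ∈ τ. V is open in τ_Q iff π^{-1}(V) ∈ τ.
  V = {}: π^{-1}(V) = ∅ ∈ τ ✓.
  V = {[α=δ]}: π^{-1}(V) = {α, δ} ∉ τ ✗.
  V = {[β]}: π^{-1}(V) = {β} ∉ τ ✗.
  V = {[α=δ], [β]}: π^{-1}(V) = {α, β, δ} ∉ τ ✗.
  V = {[γ]}: π^{-1}(V) = {γ} ∉ τ ✗.
  V = {[α=δ], [γ]}: π^{-1}(V) = {α, γ, δ} ∉ τ ✗.
  V = {[β], [γ]}: π^{-1}(V) = {β, γ} ∉ τ ✗.
  V = {[α=δ], [β], [γ]}: π^{-1}(V) = {α, β, γ, δ} ∈ τ ✓.
Open sets in the quotient: τ_Q = {{}, {[α=δ], [β], [γ]}} (2 elements).


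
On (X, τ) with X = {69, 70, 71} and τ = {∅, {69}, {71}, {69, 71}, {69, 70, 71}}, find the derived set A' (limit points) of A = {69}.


A' = {70}

For each x ∈ X, list the open sets U ∈ τ with x ∈ U, then check whether U ∩ (A ∖ {x}) ≠ ∅ for every such U.
  x = 69: open {69} ∋ x has {69} ∩ (A ∖ {69}) = ∅, so x is NOT a limit point.
  x = 70: opens ∋ x are {69, 70, 71}; each meets A ∖ {70}, so x IS a limit point.
  x = 71: open {71} ∋ x has {71} ∩ (A ∖ {71}) = ∅, so x is NOT a limit point.
Collecting: A' = {70}.


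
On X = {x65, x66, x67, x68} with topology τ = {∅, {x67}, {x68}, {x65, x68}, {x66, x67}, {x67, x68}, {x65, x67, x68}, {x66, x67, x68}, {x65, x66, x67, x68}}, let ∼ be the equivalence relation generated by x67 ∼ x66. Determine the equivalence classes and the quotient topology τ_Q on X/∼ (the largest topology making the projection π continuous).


X/∼ = {[x65], [x66=x67], [x68]}; |τ_Q| = 6.

Equivalence classes: [x65], [x66=x67], [x68].
Quotient map π: X → X/∼ sends x65 ↦ [x65], x66 ↦ [x66=x67], x67 ↦ [x66=x67], x68 ↦ [x68].
For each subset V ⊆ X/∼, compute π^{-1}(V) ⊆ X and check whether π^{-1}(V) ∈ τ. V is open in τ_Q iff π^{-1}(V) ∈ τ.
  V = {}: π^{-1}(V) = ∅ ∈ τ ✓.
  V = {[x65]}: π^{-1}(V) = {x65} ∉ τ ✗.
  V = {[x66=x67]}: π^{-1}(V) = {x66, x67} ∈ τ ✓.
  V = {[x65], [x66=x67]}: π^{-1}(V) = {x65, x66, x67} ∉ τ ✗.
  V = {[x68]}: π^{-1}(V) = {x68} ∈ τ ✓.
  V = {[x65], [x68]}: π^{-1}(V) = {x65, x68} ∈ τ ✓.
  V = {[x66=x67], [x68]}: π^{-1}(V) = {x66, x67, x68} ∈ τ ✓.
  V = {[x65], [x66=x67], [x68]}: π^{-1}(V) = {x65, x66, x67, x68} ∈ τ ✓.
Open sets in the quotient: τ_Q = {{}, {[x66=x67]}, {[x68]}, {[x65], [x68]}, {[x66=x67], [x68]}, {[x65], [x66=x67], [x68]}} (6 elements).


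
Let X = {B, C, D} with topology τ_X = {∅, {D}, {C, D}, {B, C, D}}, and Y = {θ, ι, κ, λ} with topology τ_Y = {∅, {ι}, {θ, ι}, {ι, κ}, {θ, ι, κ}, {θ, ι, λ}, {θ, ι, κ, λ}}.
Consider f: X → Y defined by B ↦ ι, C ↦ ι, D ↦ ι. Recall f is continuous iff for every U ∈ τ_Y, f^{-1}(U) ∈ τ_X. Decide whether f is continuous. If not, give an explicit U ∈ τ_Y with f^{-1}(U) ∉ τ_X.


f IS continuous.

Compute f^{-1}(U) for each U ∈ τ_Y:
  U = ∅: f^{-1}(U) = ∅ ∈ τ_X ✓.
  U = {ι}: f^{-1}(U) = {B, C, D} ∈ τ_X ✓.
  U = {θ, ι}: f^{-1}(U) = {B, C, D} ∈ τ_X ✓.
  U = {ι, κ}: f^{-1}(U) = {B, C, D} ∈ τ_X ✓.
  U = {θ, ι, κ}: f^{-1}(U) = {B, C, D} ∈ τ_X ✓.
  U = {θ, ι, λ}: f^{-1}(U) = {B, C, D} ∈ τ_X ✓.
  U = {θ, ι, κ, λ}: f^{-1}(U) = {B, C, D} ∈ τ_X ✓.
Every preimage lies in τ_X, so f IS continuous.


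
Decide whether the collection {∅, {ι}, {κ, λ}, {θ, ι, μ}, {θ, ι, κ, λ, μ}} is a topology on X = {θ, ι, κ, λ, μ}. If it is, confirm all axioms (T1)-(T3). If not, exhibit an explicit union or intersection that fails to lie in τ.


τ is NOT a topology on X.

Axiom (T1): ∅ ∈ τ? Yes; X ∈ τ? Yes.
Axiom (T2/T3): check pairwise unions and intersections of members of τ.
Counterexample for (T2): {ι} ∪ {κ, λ} = {ι, κ, λ} ∉ τ. Therefore τ is NOT a topology.


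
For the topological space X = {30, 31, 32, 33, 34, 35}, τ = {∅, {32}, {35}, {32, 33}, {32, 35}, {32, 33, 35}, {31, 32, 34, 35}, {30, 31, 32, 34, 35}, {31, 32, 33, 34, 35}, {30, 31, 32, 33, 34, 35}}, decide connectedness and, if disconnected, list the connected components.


(X, τ) is connected.

Find clopen sets (U ∈ τ with X ∖ U ∈ τ):
  U = ∅, X ∖ U = {30, 31, 32, 33, 34, 35} — both open, so U is clopen.
  U = {30, 31, 32, 33, 34, 35}, X ∖ U = ∅ — both open, so U is clopen.
Only trivial clopens (∅ and X) exist, so (X, τ) is connected.
Compute connected components by grouping points that agree on all clopens:
  component: {30, 31, 32, 33, 34, 35}


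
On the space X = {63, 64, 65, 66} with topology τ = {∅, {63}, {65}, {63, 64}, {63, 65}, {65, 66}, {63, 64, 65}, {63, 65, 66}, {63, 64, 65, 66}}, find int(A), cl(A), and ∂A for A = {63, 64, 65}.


int(A) = {63, 64, 65}, cl(A) = {63, 64, 65, 66}, ∂A = {66}.

Closed sets in (X, τ) are complements of opens:
  closed(X, τ) = {∅, {64}, {66}, {63, 64}, {64, 66}, {65, 66}, {63, 64, 66}, {64, 65, 66}, {63, 64, 65, 66}}.
int(A) = ⋃ {U ∈ τ : U ⊆ A}. Opens contained in A: ∅, {63}, {65}, {63, 64}, {63, 65}, {63, 64, 65}.
Taking the union of these: int(A) = {63, 64, 65}.
cl(A) = ⋂ {C closed : A ⊆ C}. Closed sets containing A: {63, 64, 65, 66}.
Intersecting these: cl(A) = {63, 64, 65, 66}.
∂A = cl(A) ∖ int(A) = {63, 64, 65, 66} ∖ {63, 64, 65} = {66}.


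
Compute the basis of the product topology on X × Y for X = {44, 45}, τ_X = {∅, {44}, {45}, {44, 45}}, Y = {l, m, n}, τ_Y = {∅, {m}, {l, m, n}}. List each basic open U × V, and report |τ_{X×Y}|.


Basis B = {∅ × ∅, {44} × {m}, {45} × {m}, {44, 45} × {m}, {44} × {l, m, n}, {45} × {l, m, n}, {44, 45} × {l, m, n}}; |τ_{X×Y}| = 9.

Enumerate products U × V with U ∈ τ_X, V ∈ τ_Y (deduplicated):
  ∅ × ∅ = {} (∅)
  {44} × {m} = {(44,m)}
  {45} × {m} = {(45,m)}
  {44, 45} × {m} = {(44,m), (45,m)}
  {44} × {l, m, n} = {(44,l), (44,m), (44,n)}
  {45} × {l, m, n} = {(45,l), (45,m), (45,n)}
  {44, 45} × {l, m, n} = {(44,l), (44,m), (44,n), (45,l), (45,m), (45,n)}
These 7 distinct sets form the basis B.
Close under arbitrary unions to get τ_{X×Y}; counting gives |τ_{X×Y}| = 9.


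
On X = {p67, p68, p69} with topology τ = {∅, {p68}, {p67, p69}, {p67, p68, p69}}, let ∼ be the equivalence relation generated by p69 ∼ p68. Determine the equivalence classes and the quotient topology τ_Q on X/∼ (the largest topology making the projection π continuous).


X/∼ = {[p67], [p68=p69]}; |τ_Q| = 2.

Equivalence classes: [p67], [p68=p69].
Quotient map π: X → X/∼ sends p67 ↦ [p67], p68 ↦ [p68=p69], p69 ↦ [p68=p69].
For each subset V ⊆ X/∼, compute π^{-1}(V) ⊆ X and check whether π^{-1}(V) ∈ τ. V is open in τ_Q iff π^{-1}(V) ∈ τ.
  V = {}: π^{-1}(V) = ∅ ∈ τ ✓.
  V = {[p67]}: π^{-1}(V) = {p67} ∉ τ ✗.
  V = {[p68=p69]}: π^{-1}(V) = {p68, p69} ∉ τ ✗.
  V = {[p67], [p68=p69]}: π^{-1}(V) = {p67, p68, p69} ∈ τ ✓.
Open sets in the quotient: τ_Q = {{}, {[p67], [p68=p69]}} (2 elements).


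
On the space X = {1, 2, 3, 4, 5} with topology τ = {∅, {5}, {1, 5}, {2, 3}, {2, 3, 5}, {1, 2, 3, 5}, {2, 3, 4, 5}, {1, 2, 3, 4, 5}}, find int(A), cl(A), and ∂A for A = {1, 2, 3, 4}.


int(A) = {2, 3}, cl(A) = {1, 2, 3, 4}, ∂A = {1, 4}.

Closed sets in (X, τ) are complements of opens:
  closed(X, τ) = {∅, {1}, {4}, {1, 4}, {1, 4, 5}, {2, 3, 4}, {1, 2, 3, 4}, {1, 2, 3, 4, 5}}.
int(A) = ⋃ {U ∈ τ : U ⊆ A}. Opens contained in A: ∅, {2, 3}.
Taking the union of these: int(A) = {2, 3}.
cl(A) = ⋂ {C closed : A ⊆ C}. Closed sets containing A: {1, 2, 3, 4}, {1, 2, 3, 4, 5}.
Intersecting these: cl(A) = {1, 2, 3, 4}.
∂A = cl(A) ∖ int(A) = {1, 2, 3, 4} ∖ {2, 3} = {1, 4}.


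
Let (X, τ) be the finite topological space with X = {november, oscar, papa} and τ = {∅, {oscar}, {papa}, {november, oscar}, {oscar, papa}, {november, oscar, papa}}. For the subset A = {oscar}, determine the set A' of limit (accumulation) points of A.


A' = {november}

For each x ∈ X, list the open sets U ∈ τ with x ∈ U, then check whether U ∩ (A ∖ {x}) ≠ ∅ for every such U.
  x = november: opens ∋ x are {november, oscar}, {november, oscar, papa}; each meets A ∖ {november}, so x IS a limit point.
  x = oscar: open {oscar} ∋ x has {oscar} ∩ (A ∖ {oscar}) = ∅, so x is NOT a limit point.
  x = papa: open {papa} ∋ x has {papa} ∩ (A ∖ {papa}) = ∅, so x is NOT a limit point.
Collecting: A' = {november}.


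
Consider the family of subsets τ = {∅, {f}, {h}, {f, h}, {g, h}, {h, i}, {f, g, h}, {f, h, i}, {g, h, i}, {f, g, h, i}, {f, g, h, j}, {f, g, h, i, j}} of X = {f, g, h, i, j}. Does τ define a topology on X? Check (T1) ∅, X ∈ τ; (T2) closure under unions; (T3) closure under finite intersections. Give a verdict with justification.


τ IS a topology on X.

Axiom (T1): ∅ ∈ τ? Yes; X ∈ τ? Yes.
Axiom (T2/T3): check pairwise unions and intersections of members of τ.
All pairwise intersections and unions checked — each lies in τ. Therefore τ satisfies (T1), (T2), (T3): it IS a topology on X.


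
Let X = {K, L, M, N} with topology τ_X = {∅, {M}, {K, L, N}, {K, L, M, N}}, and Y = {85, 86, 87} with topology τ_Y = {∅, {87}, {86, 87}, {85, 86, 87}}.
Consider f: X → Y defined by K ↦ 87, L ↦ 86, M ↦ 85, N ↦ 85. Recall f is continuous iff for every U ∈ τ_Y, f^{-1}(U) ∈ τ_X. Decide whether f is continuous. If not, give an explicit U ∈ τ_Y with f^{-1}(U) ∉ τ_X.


f is NOT continuous.

Compute f^{-1}(U) for each U ∈ τ_Y:
  U = ∅: f^{-1}(U) = ∅ ∈ τ_X ✓.
  U = {87}: f^{-1}(U) = {K} ∉ τ_X ✗.
  U = {86, 87}: f^{-1}(U) = {K, L} ∉ τ_X ✗.
  U = {85, 86, 87}: f^{-1}(U) = {K, L, M, N} ∈ τ_X ✓.
Found U = {87} with f^{-1}(U) = {K} not in τ_X. Therefore f is NOT continuous.


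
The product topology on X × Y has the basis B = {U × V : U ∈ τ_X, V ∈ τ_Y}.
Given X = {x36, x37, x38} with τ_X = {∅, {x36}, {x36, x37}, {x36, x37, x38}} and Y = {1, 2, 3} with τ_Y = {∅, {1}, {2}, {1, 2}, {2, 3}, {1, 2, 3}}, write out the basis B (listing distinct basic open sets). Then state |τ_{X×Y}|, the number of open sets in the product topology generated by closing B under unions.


Basis B = {∅ × ∅, {x36} × {1}, {x36} × {2}, {x36} × {1, 2}, {x36, x37} × {1}, {x36} × {2, 3}, {x36, x37} × {2}, {x36} × {1, 2, 3}, {x36, x37, x38} × {1}, {x36, x37, x38} × {2}, {x36, x37} × {1, 2}, {x36, x37} × {2, 3}, {x36, x37} × {1, 2, 3}, {x36, x37, x38} × {1, 2}, {x36, x37, x38} × {2, 3}, {x36, x37, x38} × {1, 2, 3}}; |τ_{X×Y}| = 40.

Enumerate products U × V with U ∈ τ_X, V ∈ τ_Y (deduplicated):
  ∅ × ∅ = {} (∅)
  {x36} × {1} = {(x36,1)}
  {x36} × {2} = {(x36,2)}
  {x36} × {1, 2} = {(x36,1), (x36,2)}
  {x36, x37} × {1} = {(x36,1), (x37,1)}
  {x36} × {2, 3} = {(x36,2), (x36,3)}
  {x36, x37} × {2} = {(x36,2), (x37,2)}
  {x36} × {1, 2, 3} = {(x36,1), (x36,2), (x36,3)}
  {x36, x37, x38} × {1} = {(x36,1), (x37,1), (x38,1)}
  {x36, x37, x38} × {2} = {(x36,2), (x37,2), (x38,2)}
  {x36, x37} × {1, 2} = {(x36,1), (x36,2), (x37,1), (x37,2)}
  {x36, x37} × {2, 3} = {(x36,2), (x36,3), (x37,2), (x37,3)}
  {x36, x37} × {1, 2, 3} = {(x36,1), (x36,2), (x36,3), (x37,1), (x37,2), (x37,3)}
  {x36, x37, x38} × {1, 2} = {(x36,1), (x36,2), (x37,1), (x37,2), (x38,1), (x38,2)}
  {x36, x37, x38} × {2, 3} = {(x36,2), (x36,3), (x37,2), (x37,3), (x38,2), (x38,3)}
  {x36, x37, x38} × {1, 2, 3} = {(x36,1), (x36,2), (x36,3), (x37,1), (x37,2), (x37,3), (x38,1), (x38,2), (x38,3)}
These 16 distinct sets form the basis B.
Close under arbitrary unions to get τ_{X×Y}; counting gives |τ_{X×Y}| = 40.


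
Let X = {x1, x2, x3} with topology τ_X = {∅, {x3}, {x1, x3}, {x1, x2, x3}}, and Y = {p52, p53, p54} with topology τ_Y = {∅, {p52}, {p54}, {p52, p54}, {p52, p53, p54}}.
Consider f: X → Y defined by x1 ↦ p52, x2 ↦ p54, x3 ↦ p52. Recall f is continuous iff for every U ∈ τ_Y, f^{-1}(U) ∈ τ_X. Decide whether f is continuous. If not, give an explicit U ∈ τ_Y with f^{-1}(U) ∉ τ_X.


f is NOT continuous.

Compute f^{-1}(U) for each U ∈ τ_Y:
  U = ∅: f^{-1}(U) = ∅ ∈ τ_X ✓.
  U = {p52}: f^{-1}(U) = {x1, x3} ∈ τ_X ✓.
  U = {p54}: f^{-1}(U) = {x2} ∉ τ_X ✗.
  U = {p52, p54}: f^{-1}(U) = {x1, x2, x3} ∈ τ_X ✓.
  U = {p52, p53, p54}: f^{-1}(U) = {x1, x2, x3} ∈ τ_X ✓.
Found U = {p54} with f^{-1}(U) = {x2} not in τ_X. Therefore f is NOT continuous.


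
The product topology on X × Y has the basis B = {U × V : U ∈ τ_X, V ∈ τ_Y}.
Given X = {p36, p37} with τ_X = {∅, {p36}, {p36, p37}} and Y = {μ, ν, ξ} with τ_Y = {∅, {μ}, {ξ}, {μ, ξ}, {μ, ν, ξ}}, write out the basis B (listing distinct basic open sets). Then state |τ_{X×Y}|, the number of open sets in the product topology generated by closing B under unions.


Basis B = {∅ × ∅, {p36} × {μ}, {p36} × {ξ}, {p36} × {μ, ξ}, {p36, p37} × {μ}, {p36, p37} × {ξ}, {p36} × {μ, ν, ξ}, {p36, p37} × {μ, ξ}, {p36, p37} × {μ, ν, ξ}}; |τ_{X×Y}| = 14.

Enumerate products U × V with U ∈ τ_X, V ∈ τ_Y (deduplicated):
  ∅ × ∅ = {} (∅)
  {p36} × {μ} = {(p36,μ)}
  {p36} × {ξ} = {(p36,ξ)}
  {p36} × {μ, ξ} = {(p36,μ), (p36,ξ)}
  {p36, p37} × {μ} = {(p36,μ), (p37,μ)}
  {p36, p37} × {ξ} = {(p36,ξ), (p37,ξ)}
  {p36} × {μ, ν, ξ} = {(p36,μ), (p36,ν), (p36,ξ)}
  {p36, p37} × {μ, ξ} = {(p36,μ), (p36,ξ), (p37,μ), (p37,ξ)}
  {p36, p37} × {μ, ν, ξ} = {(p36,μ), (p36,ν), (p36,ξ), (p37,μ), (p37,ν), (p37,ξ)}
These 9 distinct sets form the basis B.
Close under arbitrary unions to get τ_{X×Y}; counting gives |τ_{X×Y}| = 14.


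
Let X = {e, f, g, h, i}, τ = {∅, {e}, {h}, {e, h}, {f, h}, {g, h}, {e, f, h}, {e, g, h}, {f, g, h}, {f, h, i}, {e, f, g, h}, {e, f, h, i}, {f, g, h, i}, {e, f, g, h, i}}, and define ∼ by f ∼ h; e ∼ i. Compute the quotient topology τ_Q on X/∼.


X/∼ = {[e=i], [f=h], [g]}; |τ_Q| = 5.

Equivalence classes: [e=i], [f=h], [g].
Quotient map π: X → X/∼ sends e ↦ [e=i], f ↦ [f=h], g ↦ [g], h ↦ [f=h], i ↦ [e=i].
For each subset V ⊆ X/∼, compute π^{-1}(V) ⊆ X and check whether π^{-1}(V) ∈ τ. V is open in τ_Q iff π^{-1}(V) ∈ τ.
  V = {}: π^{-1}(V) = ∅ ∈ τ ✓.
  V = {[e=i]}: π^{-1}(V) = {e, i} ∉ τ ✗.
  V = {[f=h]}: π^{-1}(V) = {f, h} ∈ τ ✓.
  V = {[e=i], [f=h]}: π^{-1}(V) = {e, f, h, i} ∈ τ ✓.
  V = {[g]}: π^{-1}(V) = {g} ∉ τ ✗.
  V = {[e=i], [g]}: π^{-1}(V) = {e, g, i} ∉ τ ✗.
  V = {[f=h], [g]}: π^{-1}(V) = {f, g, h} ∈ τ ✓.
  V = {[e=i], [f=h], [g]}: π^{-1}(V) = {e, f, g, h, i} ∈ τ ✓.
Open sets in the quotient: τ_Q = {{}, {[f=h]}, {[e=i], [f=h]}, {[f=h], [g]}, {[e=i], [f=h], [g]}} (5 elements).


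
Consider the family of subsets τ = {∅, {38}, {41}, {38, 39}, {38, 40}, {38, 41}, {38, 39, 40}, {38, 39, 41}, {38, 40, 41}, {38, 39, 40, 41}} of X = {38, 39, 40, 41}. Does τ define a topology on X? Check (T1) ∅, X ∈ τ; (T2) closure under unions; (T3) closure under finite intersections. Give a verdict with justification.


τ IS a topology on X.

Axiom (T1): ∅ ∈ τ? Yes; X ∈ τ? Yes.
Axiom (T2/T3): check pairwise unions and intersections of members of τ.
All pairwise intersections and unions checked — each lies in τ. Therefore τ satisfies (T1), (T2), (T3): it IS a topology on X.


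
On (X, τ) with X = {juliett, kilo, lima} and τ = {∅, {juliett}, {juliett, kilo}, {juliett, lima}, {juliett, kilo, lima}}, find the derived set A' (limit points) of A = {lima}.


A' = ∅

For each x ∈ X, list the open sets U ∈ τ with x ∈ U, then check whether U ∩ (A ∖ {x}) ≠ ∅ for every such U.
  x = juliett: open {juliett} ∋ x has {juliett} ∩ (A ∖ {juliett}) = ∅, so x is NOT a limit point.
  x = kilo: open {juliett, kilo} ∋ x has {juliett, kilo} ∩ (A ∖ {kilo}) = ∅, so x is NOT a limit point.
  x = lima: open {juliett, lima} ∋ x has {juliett, lima} ∩ (A ∖ {lima}) = ∅, so x is NOT a limit point.
Collecting: A' = ∅.


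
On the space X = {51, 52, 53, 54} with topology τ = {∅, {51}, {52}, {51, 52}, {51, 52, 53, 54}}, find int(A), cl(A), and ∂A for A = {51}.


int(A) = {51}, cl(A) = {51, 53, 54}, ∂A = {53, 54}.

Closed sets in (X, τ) are complements of opens:
  closed(X, τ) = {∅, {53, 54}, {51, 53, 54}, {52, 53, 54}, {51, 52, 53, 54}}.
int(A) = ⋃ {U ∈ τ : U ⊆ A}. Opens contained in A: ∅, {51}.
Taking the union of these: int(A) = {51}.
cl(A) = ⋂ {C closed : A ⊆ C}. Closed sets containing A: {51, 53, 54}, {51, 52, 53, 54}.
Intersecting these: cl(A) = {51, 53, 54}.
∂A = cl(A) ∖ int(A) = {51, 53, 54} ∖ {51} = {53, 54}.
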